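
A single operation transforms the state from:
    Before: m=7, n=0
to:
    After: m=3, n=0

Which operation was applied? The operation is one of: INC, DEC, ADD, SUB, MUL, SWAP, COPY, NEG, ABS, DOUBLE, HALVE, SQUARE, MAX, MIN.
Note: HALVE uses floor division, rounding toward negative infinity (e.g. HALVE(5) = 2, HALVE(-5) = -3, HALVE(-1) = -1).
HALVE(m)

Analyzing the change:
Before: m=7, n=0
After: m=3, n=0
Variable m changed from 7 to 3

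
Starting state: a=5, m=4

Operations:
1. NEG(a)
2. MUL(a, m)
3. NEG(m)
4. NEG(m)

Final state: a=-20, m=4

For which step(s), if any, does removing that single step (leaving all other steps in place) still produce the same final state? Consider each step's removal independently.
None - removing any single step changes the final result

Testing removal of each single step:
Without step 1: final = a=20, m=4 (different)
Without step 2: final = a=-5, m=4 (different)
Without step 3: final = a=-20, m=-4 (different)
Without step 4: final = a=-20, m=-4 (different)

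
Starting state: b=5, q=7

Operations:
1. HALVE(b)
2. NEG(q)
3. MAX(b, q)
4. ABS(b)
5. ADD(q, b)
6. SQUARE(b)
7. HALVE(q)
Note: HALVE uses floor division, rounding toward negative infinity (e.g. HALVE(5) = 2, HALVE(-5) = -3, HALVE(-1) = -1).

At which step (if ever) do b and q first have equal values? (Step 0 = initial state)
Never

b and q never become equal during execution.

Comparing values at each step:
Initial: b=5, q=7
After step 1: b=2, q=7
After step 2: b=2, q=-7
After step 3: b=2, q=-7
After step 4: b=2, q=-7
After step 5: b=2, q=-5
After step 6: b=4, q=-5
After step 7: b=4, q=-3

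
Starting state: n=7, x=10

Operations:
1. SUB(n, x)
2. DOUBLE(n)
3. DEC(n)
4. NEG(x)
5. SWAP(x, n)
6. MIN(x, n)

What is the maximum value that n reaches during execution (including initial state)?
7

Values of n at each step:
Initial: n = 7 ← maximum
After step 1: n = -3
After step 2: n = -6
After step 3: n = -7
After step 4: n = -7
After step 5: n = -10
After step 6: n = -10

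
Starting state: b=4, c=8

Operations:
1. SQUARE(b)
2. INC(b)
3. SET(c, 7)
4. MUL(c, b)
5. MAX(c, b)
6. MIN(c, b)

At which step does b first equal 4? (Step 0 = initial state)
Step 0

Tracing b:
Initial: b = 4 ← first occurrence
After step 1: b = 16
After step 2: b = 17
After step 3: b = 17
After step 4: b = 17
After step 5: b = 17
After step 6: b = 17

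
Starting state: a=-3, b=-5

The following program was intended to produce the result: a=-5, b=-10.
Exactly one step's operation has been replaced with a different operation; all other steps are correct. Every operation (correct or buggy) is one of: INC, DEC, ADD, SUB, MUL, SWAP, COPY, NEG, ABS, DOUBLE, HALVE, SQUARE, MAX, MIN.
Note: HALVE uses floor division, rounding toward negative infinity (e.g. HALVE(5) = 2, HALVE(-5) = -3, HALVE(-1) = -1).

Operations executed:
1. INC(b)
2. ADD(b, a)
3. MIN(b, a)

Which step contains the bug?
Step 1

Trace with buggy code:
Initial: a=-3, b=-5
After step 1: a=-3, b=-4
After step 2: a=-3, b=-7
After step 3: a=-3, b=-7
Actual final a=-3, b=-7 ≠ expected a=-5, b=-10.
Step 1 is the only position where a single-operation replacement can produce the expected result.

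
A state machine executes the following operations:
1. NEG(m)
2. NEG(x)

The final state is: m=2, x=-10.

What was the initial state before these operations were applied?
m=-2, x=10

Working backwards:
Final state: m=2, x=-10
Before step 2 (NEG(x)): m=2, x=10
Before step 1 (NEG(m)): m=-2, x=10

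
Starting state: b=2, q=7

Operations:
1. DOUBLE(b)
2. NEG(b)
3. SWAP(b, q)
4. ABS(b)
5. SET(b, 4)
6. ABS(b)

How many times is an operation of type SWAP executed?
1

Counting SWAP operations:
Step 3: SWAP(b, q) ← SWAP
Total: 1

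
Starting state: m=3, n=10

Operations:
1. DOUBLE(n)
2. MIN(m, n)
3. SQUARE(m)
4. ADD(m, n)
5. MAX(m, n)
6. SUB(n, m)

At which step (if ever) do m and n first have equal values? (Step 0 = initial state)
Never

m and n never become equal during execution.

Comparing values at each step:
Initial: m=3, n=10
After step 1: m=3, n=20
After step 2: m=3, n=20
After step 3: m=9, n=20
After step 4: m=29, n=20
After step 5: m=29, n=20
After step 6: m=29, n=-9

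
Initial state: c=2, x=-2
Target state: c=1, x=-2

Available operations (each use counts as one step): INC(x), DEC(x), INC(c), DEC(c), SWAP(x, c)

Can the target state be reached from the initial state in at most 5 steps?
Yes

Path (1 step): DEC(c)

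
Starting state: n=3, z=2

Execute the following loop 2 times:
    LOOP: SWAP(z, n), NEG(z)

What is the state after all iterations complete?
n=-3, z=-2

Iteration trace:
Start: n=3, z=2
After iteration 1: n=2, z=-3
After iteration 2: n=-3, z=-2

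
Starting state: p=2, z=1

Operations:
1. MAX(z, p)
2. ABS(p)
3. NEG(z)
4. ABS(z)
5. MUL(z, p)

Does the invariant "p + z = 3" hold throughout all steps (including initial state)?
No, violated after step 1

The invariant is violated after step 1.

State at each step:
Initial: p=2, z=1
After step 1: p=2, z=2
After step 2: p=2, z=2
After step 3: p=2, z=-2
After step 4: p=2, z=2
After step 5: p=2, z=4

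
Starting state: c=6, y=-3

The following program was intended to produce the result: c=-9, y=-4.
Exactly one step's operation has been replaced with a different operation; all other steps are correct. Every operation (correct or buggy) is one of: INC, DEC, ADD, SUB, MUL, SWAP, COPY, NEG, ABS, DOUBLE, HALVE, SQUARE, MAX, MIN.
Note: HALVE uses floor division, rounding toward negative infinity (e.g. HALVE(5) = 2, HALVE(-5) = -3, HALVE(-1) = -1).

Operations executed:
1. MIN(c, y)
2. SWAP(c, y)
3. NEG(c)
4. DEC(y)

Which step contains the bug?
Step 2

Trace with buggy code:
Initial: c=6, y=-3
After step 1: c=-3, y=-3
After step 2: c=-3, y=-3
After step 3: c=3, y=-3
After step 4: c=3, y=-4
Actual final c=3, y=-4 ≠ expected c=-9, y=-4.
Step 2 is the only position where a single-operation replacement can produce the expected result.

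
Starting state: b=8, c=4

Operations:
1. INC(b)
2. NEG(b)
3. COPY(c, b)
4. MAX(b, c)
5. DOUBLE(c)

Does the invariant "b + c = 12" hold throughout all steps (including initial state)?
No, violated after step 1

The invariant is violated after step 1.

State at each step:
Initial: b=8, c=4
After step 1: b=9, c=4
After step 2: b=-9, c=4
After step 3: b=-9, c=-9
After step 4: b=-9, c=-9
After step 5: b=-9, c=-18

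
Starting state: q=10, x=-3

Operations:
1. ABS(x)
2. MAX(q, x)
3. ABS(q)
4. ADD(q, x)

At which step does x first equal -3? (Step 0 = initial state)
Step 0

Tracing x:
Initial: x = -3 ← first occurrence
After step 1: x = 3
After step 2: x = 3
After step 3: x = 3
After step 4: x = 3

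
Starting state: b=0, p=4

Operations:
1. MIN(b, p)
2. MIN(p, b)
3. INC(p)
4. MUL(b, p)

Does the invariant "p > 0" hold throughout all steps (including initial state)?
No, violated after step 2

The invariant is violated after step 2.

State at each step:
Initial: b=0, p=4
After step 1: b=0, p=4
After step 2: b=0, p=0
After step 3: b=0, p=1
After step 4: b=0, p=1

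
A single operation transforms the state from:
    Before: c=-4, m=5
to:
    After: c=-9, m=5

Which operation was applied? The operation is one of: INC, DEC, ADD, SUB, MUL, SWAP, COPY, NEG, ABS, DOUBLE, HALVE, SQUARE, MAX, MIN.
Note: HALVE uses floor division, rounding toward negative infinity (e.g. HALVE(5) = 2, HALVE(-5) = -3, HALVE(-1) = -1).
SUB(c, m)

Analyzing the change:
Before: c=-4, m=5
After: c=-9, m=5
Variable c changed from -4 to -9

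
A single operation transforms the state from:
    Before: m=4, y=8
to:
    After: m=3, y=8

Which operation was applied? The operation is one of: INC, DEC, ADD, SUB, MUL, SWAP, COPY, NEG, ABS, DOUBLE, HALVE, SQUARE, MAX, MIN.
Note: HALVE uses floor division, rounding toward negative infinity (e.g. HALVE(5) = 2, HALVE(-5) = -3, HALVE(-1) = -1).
DEC(m)

Analyzing the change:
Before: m=4, y=8
After: m=3, y=8
Variable m changed from 4 to 3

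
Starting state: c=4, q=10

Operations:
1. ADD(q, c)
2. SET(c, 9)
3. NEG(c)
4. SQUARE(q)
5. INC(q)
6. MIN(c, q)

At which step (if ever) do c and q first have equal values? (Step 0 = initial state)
Never

c and q never become equal during execution.

Comparing values at each step:
Initial: c=4, q=10
After step 1: c=4, q=14
After step 2: c=9, q=14
After step 3: c=-9, q=14
After step 4: c=-9, q=196
After step 5: c=-9, q=197
After step 6: c=-9, q=197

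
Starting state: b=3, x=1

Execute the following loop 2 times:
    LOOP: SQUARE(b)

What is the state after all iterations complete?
b=81, x=1

Iteration trace:
Start: b=3, x=1
After iteration 1: b=9, x=1
After iteration 2: b=81, x=1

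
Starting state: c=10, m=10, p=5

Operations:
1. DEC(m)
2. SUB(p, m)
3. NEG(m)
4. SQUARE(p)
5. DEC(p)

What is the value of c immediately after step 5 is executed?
c = 10

Tracing c through execution:
Initial: c = 10
After step 1 (DEC(m)): c = 10
After step 2 (SUB(p, m)): c = 10
After step 3 (NEG(m)): c = 10
After step 4 (SQUARE(p)): c = 10
After step 5 (DEC(p)): c = 10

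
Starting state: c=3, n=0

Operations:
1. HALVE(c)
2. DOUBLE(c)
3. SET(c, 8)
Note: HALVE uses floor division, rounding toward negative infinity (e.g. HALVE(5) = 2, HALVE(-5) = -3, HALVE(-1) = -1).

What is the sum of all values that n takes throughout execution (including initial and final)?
0

Values of n at each step:
Initial: n = 0
After step 1: n = 0
After step 2: n = 0
After step 3: n = 0
Sum = 0 + 0 + 0 + 0 = 0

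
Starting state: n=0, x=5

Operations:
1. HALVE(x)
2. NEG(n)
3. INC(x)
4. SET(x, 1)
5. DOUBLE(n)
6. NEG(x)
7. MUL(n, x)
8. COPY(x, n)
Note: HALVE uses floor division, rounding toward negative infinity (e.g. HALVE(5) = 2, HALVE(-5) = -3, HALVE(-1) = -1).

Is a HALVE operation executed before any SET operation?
Yes

First HALVE: step 1
First SET: step 4
Since 1 < 4, HALVE comes first.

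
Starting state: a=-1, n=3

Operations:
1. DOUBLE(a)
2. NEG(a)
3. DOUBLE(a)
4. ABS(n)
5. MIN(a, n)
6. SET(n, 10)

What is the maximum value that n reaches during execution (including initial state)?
10

Values of n at each step:
Initial: n = 3
After step 1: n = 3
After step 2: n = 3
After step 3: n = 3
After step 4: n = 3
After step 5: n = 3
After step 6: n = 10 ← maximum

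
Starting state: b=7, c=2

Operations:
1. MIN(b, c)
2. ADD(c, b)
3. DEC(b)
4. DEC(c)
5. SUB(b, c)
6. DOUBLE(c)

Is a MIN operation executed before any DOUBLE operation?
Yes

First MIN: step 1
First DOUBLE: step 6
Since 1 < 6, MIN comes first.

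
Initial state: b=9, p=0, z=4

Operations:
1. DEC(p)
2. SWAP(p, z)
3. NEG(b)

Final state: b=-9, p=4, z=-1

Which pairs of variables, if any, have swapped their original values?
None

Comparing initial and final values:
z: 4 → -1
p: 0 → 4
b: 9 → -9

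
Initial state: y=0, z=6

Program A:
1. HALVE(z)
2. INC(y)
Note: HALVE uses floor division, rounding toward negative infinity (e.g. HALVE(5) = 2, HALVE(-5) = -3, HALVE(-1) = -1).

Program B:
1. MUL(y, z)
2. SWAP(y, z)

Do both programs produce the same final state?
No

Program A final state: y=1, z=3
Program B final state: y=6, z=0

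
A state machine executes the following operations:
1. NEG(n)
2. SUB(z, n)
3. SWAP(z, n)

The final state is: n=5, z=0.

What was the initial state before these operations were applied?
n=0, z=5

Working backwards:
Final state: n=5, z=0
Before step 3 (SWAP(z, n)): n=0, z=5
Before step 2 (SUB(z, n)): n=0, z=5
Before step 1 (NEG(n)): n=0, z=5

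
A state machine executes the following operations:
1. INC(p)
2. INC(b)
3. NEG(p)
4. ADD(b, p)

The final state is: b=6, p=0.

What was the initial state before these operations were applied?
b=5, p=-1

Working backwards:
Final state: b=6, p=0
Before step 4 (ADD(b, p)): b=6, p=0
Before step 3 (NEG(p)): b=6, p=0
Before step 2 (INC(b)): b=5, p=0
Before step 1 (INC(p)): b=5, p=-1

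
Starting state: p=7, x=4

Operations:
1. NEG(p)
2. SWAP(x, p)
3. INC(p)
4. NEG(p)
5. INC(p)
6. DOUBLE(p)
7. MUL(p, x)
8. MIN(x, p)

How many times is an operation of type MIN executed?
1

Counting MIN operations:
Step 8: MIN(x, p) ← MIN
Total: 1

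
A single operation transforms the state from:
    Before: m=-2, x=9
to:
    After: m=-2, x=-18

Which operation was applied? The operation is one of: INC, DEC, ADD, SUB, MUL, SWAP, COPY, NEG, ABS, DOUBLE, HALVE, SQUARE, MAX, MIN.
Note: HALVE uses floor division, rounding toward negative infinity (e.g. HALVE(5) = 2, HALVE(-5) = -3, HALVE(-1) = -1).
MUL(x, m)

Analyzing the change:
Before: m=-2, x=9
After: m=-2, x=-18
Variable x changed from 9 to -18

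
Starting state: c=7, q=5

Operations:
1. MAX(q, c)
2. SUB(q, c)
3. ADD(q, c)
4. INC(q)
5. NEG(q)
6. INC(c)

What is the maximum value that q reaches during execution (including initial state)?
8

Values of q at each step:
Initial: q = 5
After step 1: q = 7
After step 2: q = 0
After step 3: q = 7
After step 4: q = 8 ← maximum
After step 5: q = -8
After step 6: q = -8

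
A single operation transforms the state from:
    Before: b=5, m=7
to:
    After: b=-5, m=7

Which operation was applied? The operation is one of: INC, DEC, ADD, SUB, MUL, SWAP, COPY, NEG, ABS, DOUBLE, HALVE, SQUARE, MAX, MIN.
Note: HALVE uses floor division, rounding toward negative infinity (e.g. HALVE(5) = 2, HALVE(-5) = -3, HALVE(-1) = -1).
NEG(b)

Analyzing the change:
Before: b=5, m=7
After: b=-5, m=7
Variable b changed from 5 to -5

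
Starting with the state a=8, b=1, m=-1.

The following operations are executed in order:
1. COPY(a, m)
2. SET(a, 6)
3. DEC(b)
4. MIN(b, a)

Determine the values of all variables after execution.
{a: 6, b: 0, m: -1}

Step-by-step execution:
Initial: a=8, b=1, m=-1
After step 1 (COPY(a, m)): a=-1, b=1, m=-1
After step 2 (SET(a, 6)): a=6, b=1, m=-1
After step 3 (DEC(b)): a=6, b=0, m=-1
After step 4 (MIN(b, a)): a=6, b=0, m=-1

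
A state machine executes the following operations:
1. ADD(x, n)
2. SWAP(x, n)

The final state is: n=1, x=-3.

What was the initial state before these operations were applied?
n=-3, x=4

Working backwards:
Final state: n=1, x=-3
Before step 2 (SWAP(x, n)): n=-3, x=1
Before step 1 (ADD(x, n)): n=-3, x=4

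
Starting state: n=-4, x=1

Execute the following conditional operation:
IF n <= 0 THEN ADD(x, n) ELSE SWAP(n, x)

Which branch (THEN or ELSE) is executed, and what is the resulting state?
Branch: THEN, Final state: n=-4, x=-3

Evaluating condition: n <= 0
n = -4
Condition is True, so THEN branch executes
After ADD(x, n): n=-4, x=-3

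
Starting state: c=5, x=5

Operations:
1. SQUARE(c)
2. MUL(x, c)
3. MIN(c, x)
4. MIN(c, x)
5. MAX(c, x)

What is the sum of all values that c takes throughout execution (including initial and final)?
230

Values of c at each step:
Initial: c = 5
After step 1: c = 25
After step 2: c = 25
After step 3: c = 25
After step 4: c = 25
After step 5: c = 125
Sum = 5 + 25 + 25 + 25 + 25 + 125 = 230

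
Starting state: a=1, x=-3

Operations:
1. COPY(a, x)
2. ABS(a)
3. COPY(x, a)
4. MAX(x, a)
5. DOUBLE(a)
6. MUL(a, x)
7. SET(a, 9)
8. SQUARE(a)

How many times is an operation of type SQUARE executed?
1

Counting SQUARE operations:
Step 8: SQUARE(a) ← SQUARE
Total: 1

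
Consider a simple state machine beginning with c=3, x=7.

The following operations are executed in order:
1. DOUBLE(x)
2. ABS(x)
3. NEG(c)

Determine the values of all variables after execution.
{c: -3, x: 14}

Step-by-step execution:
Initial: c=3, x=7
After step 1 (DOUBLE(x)): c=3, x=14
After step 2 (ABS(x)): c=3, x=14
After step 3 (NEG(c)): c=-3, x=14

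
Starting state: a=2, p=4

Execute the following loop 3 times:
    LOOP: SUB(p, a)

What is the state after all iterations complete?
a=2, p=-2

Iteration trace:
Start: a=2, p=4
After iteration 1: a=2, p=2
After iteration 2: a=2, p=0
After iteration 3: a=2, p=-2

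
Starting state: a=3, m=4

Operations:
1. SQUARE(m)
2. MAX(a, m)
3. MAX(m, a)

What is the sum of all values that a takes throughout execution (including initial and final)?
38

Values of a at each step:
Initial: a = 3
After step 1: a = 3
After step 2: a = 16
After step 3: a = 16
Sum = 3 + 3 + 16 + 16 = 38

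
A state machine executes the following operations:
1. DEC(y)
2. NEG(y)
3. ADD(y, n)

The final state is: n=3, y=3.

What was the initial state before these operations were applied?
n=3, y=1

Working backwards:
Final state: n=3, y=3
Before step 3 (ADD(y, n)): n=3, y=0
Before step 2 (NEG(y)): n=3, y=0
Before step 1 (DEC(y)): n=3, y=1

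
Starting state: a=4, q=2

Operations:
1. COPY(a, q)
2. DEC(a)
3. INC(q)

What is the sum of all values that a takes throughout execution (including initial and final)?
8

Values of a at each step:
Initial: a = 4
After step 1: a = 2
After step 2: a = 1
After step 3: a = 1
Sum = 4 + 2 + 1 + 1 = 8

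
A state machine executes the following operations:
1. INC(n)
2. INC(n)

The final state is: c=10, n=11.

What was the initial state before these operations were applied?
c=10, n=9

Working backwards:
Final state: c=10, n=11
Before step 2 (INC(n)): c=10, n=10
Before step 1 (INC(n)): c=10, n=9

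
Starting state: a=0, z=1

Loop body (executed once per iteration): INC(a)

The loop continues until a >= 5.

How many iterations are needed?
5

Tracing iterations:
Initial: a=0, z=1
After iteration 1: a=1, z=1
After iteration 2: a=2, z=1
After iteration 3: a=3, z=1
After iteration 4: a=4, z=1
After iteration 5: a=5, z=1
a >= 5 now holds, so the loop exits after 5 iterations.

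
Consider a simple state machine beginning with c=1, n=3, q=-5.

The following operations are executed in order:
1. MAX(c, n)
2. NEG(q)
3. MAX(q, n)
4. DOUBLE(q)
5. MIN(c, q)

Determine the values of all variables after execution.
{c: 3, n: 3, q: 10}

Step-by-step execution:
Initial: c=1, n=3, q=-5
After step 1 (MAX(c, n)): c=3, n=3, q=-5
After step 2 (NEG(q)): c=3, n=3, q=5
After step 3 (MAX(q, n)): c=3, n=3, q=5
After step 4 (DOUBLE(q)): c=3, n=3, q=10
After step 5 (MIN(c, q)): c=3, n=3, q=10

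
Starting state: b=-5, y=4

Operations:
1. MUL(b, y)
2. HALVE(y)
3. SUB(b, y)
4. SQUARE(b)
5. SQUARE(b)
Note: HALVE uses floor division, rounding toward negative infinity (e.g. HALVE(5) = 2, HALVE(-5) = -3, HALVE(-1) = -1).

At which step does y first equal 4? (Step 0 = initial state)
Step 0

Tracing y:
Initial: y = 4 ← first occurrence
After step 1: y = 4
After step 2: y = 2
After step 3: y = 2
After step 4: y = 2
After step 5: y = 2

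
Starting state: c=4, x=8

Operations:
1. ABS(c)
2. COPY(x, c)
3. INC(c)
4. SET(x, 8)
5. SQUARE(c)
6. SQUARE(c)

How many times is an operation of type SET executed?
1

Counting SET operations:
Step 4: SET(x, 8) ← SET
Total: 1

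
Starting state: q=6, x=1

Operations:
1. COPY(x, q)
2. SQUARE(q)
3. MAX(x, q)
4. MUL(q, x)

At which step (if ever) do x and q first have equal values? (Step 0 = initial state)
Step 1

x and q first become equal after step 1.

Comparing values at each step:
Initial: x=1, q=6
After step 1: x=6, q=6 ← equal!
After step 2: x=6, q=36
After step 3: x=36, q=36 ← equal!
After step 4: x=36, q=1296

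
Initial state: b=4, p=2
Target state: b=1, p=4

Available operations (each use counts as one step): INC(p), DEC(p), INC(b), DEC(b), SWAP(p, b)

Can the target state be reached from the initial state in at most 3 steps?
Yes

Path (2 steps): DEC(p) → SWAP(p, b)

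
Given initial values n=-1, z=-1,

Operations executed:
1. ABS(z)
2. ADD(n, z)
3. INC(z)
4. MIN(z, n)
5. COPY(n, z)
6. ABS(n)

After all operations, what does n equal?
n = 0

Tracing execution:
Step 1: ABS(z) → n = -1
Step 2: ADD(n, z) → n = 0
Step 3: INC(z) → n = 0
Step 4: MIN(z, n) → n = 0
Step 5: COPY(n, z) → n = 0
Step 6: ABS(n) → n = 0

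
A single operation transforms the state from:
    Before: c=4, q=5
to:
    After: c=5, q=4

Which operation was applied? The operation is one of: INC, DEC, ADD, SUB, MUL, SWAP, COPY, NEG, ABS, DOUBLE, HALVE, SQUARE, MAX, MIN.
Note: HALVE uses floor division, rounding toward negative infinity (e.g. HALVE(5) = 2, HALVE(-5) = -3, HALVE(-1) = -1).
SWAP(q, c)

Analyzing the change:
Before: c=4, q=5
After: c=5, q=4
Variable q changed from 5 to 4
Variable c changed from 4 to 5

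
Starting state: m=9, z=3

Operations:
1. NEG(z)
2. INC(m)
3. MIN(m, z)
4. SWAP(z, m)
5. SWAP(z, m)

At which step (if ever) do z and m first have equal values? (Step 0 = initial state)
Step 3

z and m first become equal after step 3.

Comparing values at each step:
Initial: z=3, m=9
After step 1: z=-3, m=9
After step 2: z=-3, m=10
After step 3: z=-3, m=-3 ← equal!
After step 4: z=-3, m=-3 ← equal!
After step 5: z=-3, m=-3 ← equal!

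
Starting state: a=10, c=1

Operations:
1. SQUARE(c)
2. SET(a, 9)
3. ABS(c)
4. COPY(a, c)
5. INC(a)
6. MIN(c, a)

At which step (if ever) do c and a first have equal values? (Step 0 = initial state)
Step 4

c and a first become equal after step 4.

Comparing values at each step:
Initial: c=1, a=10
After step 1: c=1, a=10
After step 2: c=1, a=9
After step 3: c=1, a=9
After step 4: c=1, a=1 ← equal!
After step 5: c=1, a=2
After step 6: c=1, a=2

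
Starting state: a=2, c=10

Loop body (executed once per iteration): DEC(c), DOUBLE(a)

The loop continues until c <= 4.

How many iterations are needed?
6

Tracing iterations:
Initial: a=2, c=10
After iteration 1: a=4, c=9
After iteration 2: a=8, c=8
After iteration 3: a=16, c=7
After iteration 4: a=32, c=6
After iteration 5: a=64, c=5
After iteration 6: a=128, c=4
c <= 4 now holds, so the loop exits after 6 iterations.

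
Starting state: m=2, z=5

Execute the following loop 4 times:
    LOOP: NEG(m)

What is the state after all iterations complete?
m=2, z=5

Iteration trace:
Start: m=2, z=5
After iteration 1: m=-2, z=5
After iteration 2: m=2, z=5
After iteration 3: m=-2, z=5
After iteration 4: m=2, z=5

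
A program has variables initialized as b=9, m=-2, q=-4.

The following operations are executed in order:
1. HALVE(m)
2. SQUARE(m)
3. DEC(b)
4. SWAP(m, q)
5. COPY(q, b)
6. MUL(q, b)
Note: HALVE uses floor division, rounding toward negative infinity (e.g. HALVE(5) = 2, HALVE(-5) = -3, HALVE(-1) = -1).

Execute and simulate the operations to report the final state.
{b: 8, m: -4, q: 64}

Step-by-step execution:
Initial: b=9, m=-2, q=-4
After step 1 (HALVE(m)): b=9, m=-1, q=-4
After step 2 (SQUARE(m)): b=9, m=1, q=-4
After step 3 (DEC(b)): b=8, m=1, q=-4
After step 4 (SWAP(m, q)): b=8, m=-4, q=1
After step 5 (COPY(q, b)): b=8, m=-4, q=8
After step 6 (MUL(q, b)): b=8, m=-4, q=64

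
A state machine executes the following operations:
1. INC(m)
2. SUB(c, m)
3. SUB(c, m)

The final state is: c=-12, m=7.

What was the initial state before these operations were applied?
c=2, m=6

Working backwards:
Final state: c=-12, m=7
Before step 3 (SUB(c, m)): c=-5, m=7
Before step 2 (SUB(c, m)): c=2, m=7
Before step 1 (INC(m)): c=2, m=6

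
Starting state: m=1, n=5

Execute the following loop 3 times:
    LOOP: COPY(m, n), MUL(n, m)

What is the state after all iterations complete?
m=625, n=390625

Iteration trace:
Start: m=1, n=5
After iteration 1: m=5, n=25
After iteration 2: m=25, n=625
After iteration 3: m=625, n=390625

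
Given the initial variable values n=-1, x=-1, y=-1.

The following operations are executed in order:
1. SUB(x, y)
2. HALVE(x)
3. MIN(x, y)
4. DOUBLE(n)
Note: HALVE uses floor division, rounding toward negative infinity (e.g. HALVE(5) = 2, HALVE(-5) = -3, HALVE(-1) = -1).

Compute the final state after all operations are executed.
{n: -2, x: -1, y: -1}

Step-by-step execution:
Initial: n=-1, x=-1, y=-1
After step 1 (SUB(x, y)): n=-1, x=0, y=-1
After step 2 (HALVE(x)): n=-1, x=0, y=-1
After step 3 (MIN(x, y)): n=-1, x=-1, y=-1
After step 4 (DOUBLE(n)): n=-2, x=-1, y=-1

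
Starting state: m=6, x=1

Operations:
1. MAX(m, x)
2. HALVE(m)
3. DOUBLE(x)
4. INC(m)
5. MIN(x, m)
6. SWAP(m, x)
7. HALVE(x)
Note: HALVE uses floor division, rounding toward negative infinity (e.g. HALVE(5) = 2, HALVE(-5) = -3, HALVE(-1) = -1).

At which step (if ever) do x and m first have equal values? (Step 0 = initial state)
Step 7

x and m first become equal after step 7.

Comparing values at each step:
Initial: x=1, m=6
After step 1: x=1, m=6
After step 2: x=1, m=3
After step 3: x=2, m=3
After step 4: x=2, m=4
After step 5: x=2, m=4
After step 6: x=4, m=2
After step 7: x=2, m=2 ← equal!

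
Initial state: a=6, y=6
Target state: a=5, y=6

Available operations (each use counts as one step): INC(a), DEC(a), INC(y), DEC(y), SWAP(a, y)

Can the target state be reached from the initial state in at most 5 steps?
Yes

Path (1 step): DEC(a)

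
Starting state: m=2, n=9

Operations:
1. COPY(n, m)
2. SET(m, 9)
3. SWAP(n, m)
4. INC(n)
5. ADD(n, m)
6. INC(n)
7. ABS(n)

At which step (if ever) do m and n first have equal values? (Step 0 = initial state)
Step 1

m and n first become equal after step 1.

Comparing values at each step:
Initial: m=2, n=9
After step 1: m=2, n=2 ← equal!
After step 2: m=9, n=2
After step 3: m=2, n=9
After step 4: m=2, n=10
After step 5: m=2, n=12
After step 6: m=2, n=13
After step 7: m=2, n=13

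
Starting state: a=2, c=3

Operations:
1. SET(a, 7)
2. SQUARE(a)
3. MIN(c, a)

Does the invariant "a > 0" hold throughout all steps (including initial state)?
Yes

The invariant holds at every step.

State at each step:
Initial: a=2, c=3
After step 1: a=7, c=3
After step 2: a=49, c=3
After step 3: a=49, c=3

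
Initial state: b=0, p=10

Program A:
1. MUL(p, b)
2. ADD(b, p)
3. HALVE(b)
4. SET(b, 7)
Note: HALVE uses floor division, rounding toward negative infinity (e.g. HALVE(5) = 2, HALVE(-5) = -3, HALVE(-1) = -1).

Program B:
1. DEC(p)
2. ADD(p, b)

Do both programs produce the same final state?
No

Program A final state: b=7, p=0
Program B final state: b=0, p=9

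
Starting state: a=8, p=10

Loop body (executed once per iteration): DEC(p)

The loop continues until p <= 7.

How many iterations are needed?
3

Tracing iterations:
Initial: a=8, p=10
After iteration 1: a=8, p=9
After iteration 2: a=8, p=8
After iteration 3: a=8, p=7
p <= 7 now holds, so the loop exits after 3 iterations.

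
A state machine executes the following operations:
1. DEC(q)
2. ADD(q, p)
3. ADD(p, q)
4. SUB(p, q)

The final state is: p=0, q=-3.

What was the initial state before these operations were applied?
p=0, q=-2

Working backwards:
Final state: p=0, q=-3
Before step 4 (SUB(p, q)): p=-3, q=-3
Before step 3 (ADD(p, q)): p=0, q=-3
Before step 2 (ADD(q, p)): p=0, q=-3
Before step 1 (DEC(q)): p=0, q=-2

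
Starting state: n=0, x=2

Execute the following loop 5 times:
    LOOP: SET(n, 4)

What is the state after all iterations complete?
n=4, x=2

Iteration trace:
Start: n=0, x=2
After iteration 1: n=4, x=2
After iteration 2: n=4, x=2
After iteration 3: n=4, x=2
After iteration 4: n=4, x=2
After iteration 5: n=4, x=2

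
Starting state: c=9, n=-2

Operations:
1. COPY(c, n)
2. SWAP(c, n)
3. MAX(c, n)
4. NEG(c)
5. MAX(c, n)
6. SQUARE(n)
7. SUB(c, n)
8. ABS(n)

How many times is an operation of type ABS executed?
1

Counting ABS operations:
Step 8: ABS(n) ← ABS
Total: 1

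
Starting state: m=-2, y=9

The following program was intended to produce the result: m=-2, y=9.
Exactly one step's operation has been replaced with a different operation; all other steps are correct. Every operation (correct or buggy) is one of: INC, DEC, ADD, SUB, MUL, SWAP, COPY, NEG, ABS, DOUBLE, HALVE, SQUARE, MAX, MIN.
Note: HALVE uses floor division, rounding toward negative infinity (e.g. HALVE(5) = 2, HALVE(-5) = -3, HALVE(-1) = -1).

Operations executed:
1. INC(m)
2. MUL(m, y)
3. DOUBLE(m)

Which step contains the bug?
Step 2

Trace with buggy code:
Initial: m=-2, y=9
After step 1: m=-1, y=9
After step 2: m=-9, y=9
After step 3: m=-18, y=9
Actual final m=-18, y=9 ≠ expected m=-2, y=9.
Step 2 is the only position where a single-operation replacement can produce the expected result.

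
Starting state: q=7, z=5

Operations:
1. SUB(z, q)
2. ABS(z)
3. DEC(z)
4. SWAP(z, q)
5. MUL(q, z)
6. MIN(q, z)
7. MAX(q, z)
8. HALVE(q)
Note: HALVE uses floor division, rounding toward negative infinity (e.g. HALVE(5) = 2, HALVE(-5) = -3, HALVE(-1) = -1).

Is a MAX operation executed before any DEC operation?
No

First MAX: step 7
First DEC: step 3
Since 7 > 3, DEC comes first.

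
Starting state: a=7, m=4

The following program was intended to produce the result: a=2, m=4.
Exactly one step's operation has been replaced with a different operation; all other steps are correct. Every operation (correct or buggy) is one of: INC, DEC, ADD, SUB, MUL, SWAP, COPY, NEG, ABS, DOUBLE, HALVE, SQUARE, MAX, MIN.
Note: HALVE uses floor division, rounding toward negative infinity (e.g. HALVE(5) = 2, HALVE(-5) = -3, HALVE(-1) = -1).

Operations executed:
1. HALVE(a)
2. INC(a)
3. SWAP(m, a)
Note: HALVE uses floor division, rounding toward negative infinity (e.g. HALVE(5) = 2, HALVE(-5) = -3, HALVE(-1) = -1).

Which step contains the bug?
Step 3

Trace with buggy code:
Initial: a=7, m=4
After step 1: a=3, m=4
After step 2: a=4, m=4
After step 3: a=4, m=4
Actual final a=4, m=4 ≠ expected a=2, m=4.
Step 3 is the only position where a single-operation replacement can produce the expected result.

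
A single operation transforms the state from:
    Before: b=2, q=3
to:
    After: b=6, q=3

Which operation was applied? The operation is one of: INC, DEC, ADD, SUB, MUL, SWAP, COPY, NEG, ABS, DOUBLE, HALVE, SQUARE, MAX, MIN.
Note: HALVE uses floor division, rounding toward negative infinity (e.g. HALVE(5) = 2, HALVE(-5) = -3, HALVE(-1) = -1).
MUL(b, q)

Analyzing the change:
Before: b=2, q=3
After: b=6, q=3
Variable b changed from 2 to 6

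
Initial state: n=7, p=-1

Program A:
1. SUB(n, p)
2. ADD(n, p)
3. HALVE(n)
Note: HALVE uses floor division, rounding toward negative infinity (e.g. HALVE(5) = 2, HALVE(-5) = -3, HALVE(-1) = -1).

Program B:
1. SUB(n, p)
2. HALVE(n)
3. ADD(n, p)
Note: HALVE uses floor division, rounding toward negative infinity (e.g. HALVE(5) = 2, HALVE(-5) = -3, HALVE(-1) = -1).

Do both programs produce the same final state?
Yes

Program A final state: n=3, p=-1
Program B final state: n=3, p=-1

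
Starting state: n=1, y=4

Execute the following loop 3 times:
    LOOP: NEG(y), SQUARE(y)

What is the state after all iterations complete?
n=1, y=65536

Iteration trace:
Start: n=1, y=4
After iteration 1: n=1, y=16
After iteration 2: n=1, y=256
After iteration 3: n=1, y=65536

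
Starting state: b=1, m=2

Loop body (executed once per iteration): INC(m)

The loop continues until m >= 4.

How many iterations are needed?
2

Tracing iterations:
Initial: b=1, m=2
After iteration 1: b=1, m=3
After iteration 2: b=1, m=4
m >= 4 now holds, so the loop exits after 2 iterations.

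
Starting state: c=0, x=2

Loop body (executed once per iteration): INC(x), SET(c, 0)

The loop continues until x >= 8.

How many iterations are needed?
6

Tracing iterations:
Initial: c=0, x=2
After iteration 1: c=0, x=3
After iteration 2: c=0, x=4
After iteration 3: c=0, x=5
After iteration 4: c=0, x=6
After iteration 5: c=0, x=7
After iteration 6: c=0, x=8
x >= 8 now holds, so the loop exits after 6 iterations.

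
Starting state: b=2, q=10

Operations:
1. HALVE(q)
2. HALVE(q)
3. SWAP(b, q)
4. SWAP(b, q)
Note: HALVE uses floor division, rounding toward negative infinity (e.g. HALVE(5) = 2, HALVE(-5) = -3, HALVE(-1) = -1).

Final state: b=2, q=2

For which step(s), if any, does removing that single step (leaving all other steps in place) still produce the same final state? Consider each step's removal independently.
Step(s) 3, 4

Testing removal of each single step:
Without step 1: final = b=2, q=5 (different)
Without step 2: final = b=2, q=5 (different)
Without step 3: final = b=2, q=2 (same)
Without step 4: final = b=2, q=2 (same)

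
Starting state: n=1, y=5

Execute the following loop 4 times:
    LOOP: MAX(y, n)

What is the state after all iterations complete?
n=1, y=5

Iteration trace:
Start: n=1, y=5
After iteration 1: n=1, y=5
After iteration 2: n=1, y=5
After iteration 3: n=1, y=5
After iteration 4: n=1, y=5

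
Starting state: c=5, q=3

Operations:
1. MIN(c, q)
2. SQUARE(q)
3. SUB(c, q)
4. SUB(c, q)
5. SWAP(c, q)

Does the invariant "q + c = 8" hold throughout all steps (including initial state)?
No, violated after step 1

The invariant is violated after step 1.

State at each step:
Initial: c=5, q=3
After step 1: c=3, q=3
After step 2: c=3, q=9
After step 3: c=-6, q=9
After step 4: c=-15, q=9
After step 5: c=9, q=-15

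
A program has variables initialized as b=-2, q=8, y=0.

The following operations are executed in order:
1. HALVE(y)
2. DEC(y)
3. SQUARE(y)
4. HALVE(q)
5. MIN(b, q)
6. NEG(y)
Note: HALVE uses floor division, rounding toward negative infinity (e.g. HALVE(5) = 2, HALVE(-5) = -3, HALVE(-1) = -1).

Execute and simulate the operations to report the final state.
{b: -2, q: 4, y: -1}

Step-by-step execution:
Initial: b=-2, q=8, y=0
After step 1 (HALVE(y)): b=-2, q=8, y=0
After step 2 (DEC(y)): b=-2, q=8, y=-1
After step 3 (SQUARE(y)): b=-2, q=8, y=1
After step 4 (HALVE(q)): b=-2, q=4, y=1
After step 5 (MIN(b, q)): b=-2, q=4, y=1
After step 6 (NEG(y)): b=-2, q=4, y=-1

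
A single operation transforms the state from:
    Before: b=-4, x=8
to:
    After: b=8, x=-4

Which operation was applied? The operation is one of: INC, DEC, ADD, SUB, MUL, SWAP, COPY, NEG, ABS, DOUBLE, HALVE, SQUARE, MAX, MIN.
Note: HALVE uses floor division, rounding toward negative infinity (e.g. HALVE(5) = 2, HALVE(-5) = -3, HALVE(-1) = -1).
SWAP(x, b)

Analyzing the change:
Before: b=-4, x=8
After: b=8, x=-4
Variable x changed from 8 to -4
Variable b changed from -4 to 8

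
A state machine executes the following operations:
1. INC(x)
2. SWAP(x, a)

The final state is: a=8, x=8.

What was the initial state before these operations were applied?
a=8, x=7

Working backwards:
Final state: a=8, x=8
Before step 2 (SWAP(x, a)): a=8, x=8
Before step 1 (INC(x)): a=8, x=7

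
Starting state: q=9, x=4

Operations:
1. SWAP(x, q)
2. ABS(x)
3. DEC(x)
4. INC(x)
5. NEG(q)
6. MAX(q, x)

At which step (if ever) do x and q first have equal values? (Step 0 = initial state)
Step 6

x and q first become equal after step 6.

Comparing values at each step:
Initial: x=4, q=9
After step 1: x=9, q=4
After step 2: x=9, q=4
After step 3: x=8, q=4
After step 4: x=9, q=4
After step 5: x=9, q=-4
After step 6: x=9, q=9 ← equal!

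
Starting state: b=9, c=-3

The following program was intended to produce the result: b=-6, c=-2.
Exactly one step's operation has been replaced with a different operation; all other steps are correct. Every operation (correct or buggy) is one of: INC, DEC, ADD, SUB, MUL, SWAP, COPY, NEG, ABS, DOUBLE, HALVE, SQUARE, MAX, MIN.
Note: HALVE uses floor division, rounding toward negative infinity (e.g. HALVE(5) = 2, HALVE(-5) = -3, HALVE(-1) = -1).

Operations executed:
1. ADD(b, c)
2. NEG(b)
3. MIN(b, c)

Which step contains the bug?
Step 3

Trace with buggy code:
Initial: b=9, c=-3
After step 1: b=6, c=-3
After step 2: b=-6, c=-3
After step 3: b=-6, c=-3
Actual final b=-6, c=-3 ≠ expected b=-6, c=-2.
Step 3 is the only position where a single-operation replacement can produce the expected result.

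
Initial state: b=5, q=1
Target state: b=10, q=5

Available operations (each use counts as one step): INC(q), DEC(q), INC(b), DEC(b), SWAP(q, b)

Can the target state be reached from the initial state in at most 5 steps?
No

The target state cannot be reached within 5 steps.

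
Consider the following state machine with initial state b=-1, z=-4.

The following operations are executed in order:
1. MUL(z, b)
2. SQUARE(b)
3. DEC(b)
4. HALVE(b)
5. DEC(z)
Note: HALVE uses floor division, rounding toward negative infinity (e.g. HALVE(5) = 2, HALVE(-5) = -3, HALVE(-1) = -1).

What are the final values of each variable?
{b: 0, z: 3}

Step-by-step execution:
Initial: b=-1, z=-4
After step 1 (MUL(z, b)): b=-1, z=4
After step 2 (SQUARE(b)): b=1, z=4
After step 3 (DEC(b)): b=0, z=4
After step 4 (HALVE(b)): b=0, z=4
After step 5 (DEC(z)): b=0, z=3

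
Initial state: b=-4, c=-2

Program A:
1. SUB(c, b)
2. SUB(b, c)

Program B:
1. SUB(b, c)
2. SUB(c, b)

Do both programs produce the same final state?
No

Program A final state: b=-6, c=2
Program B final state: b=-2, c=0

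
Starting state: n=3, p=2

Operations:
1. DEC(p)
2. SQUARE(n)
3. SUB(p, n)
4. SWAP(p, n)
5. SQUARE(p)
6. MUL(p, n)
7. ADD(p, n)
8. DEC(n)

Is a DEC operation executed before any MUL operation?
Yes

First DEC: step 1
First MUL: step 6
Since 1 < 6, DEC comes first.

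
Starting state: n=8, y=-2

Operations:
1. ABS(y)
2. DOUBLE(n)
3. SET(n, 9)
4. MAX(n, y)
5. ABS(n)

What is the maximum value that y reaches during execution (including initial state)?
2

Values of y at each step:
Initial: y = -2
After step 1: y = 2 ← maximum
After step 2: y = 2
After step 3: y = 2
After step 4: y = 2
After step 5: y = 2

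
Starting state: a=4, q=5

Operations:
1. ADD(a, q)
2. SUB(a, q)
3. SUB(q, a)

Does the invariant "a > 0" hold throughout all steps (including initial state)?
Yes

The invariant holds at every step.

State at each step:
Initial: a=4, q=5
After step 1: a=9, q=5
After step 2: a=4, q=5
After step 3: a=4, q=1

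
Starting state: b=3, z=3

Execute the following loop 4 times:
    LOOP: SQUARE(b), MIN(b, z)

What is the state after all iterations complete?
b=3, z=3

Iteration trace:
Start: b=3, z=3
After iteration 1: b=3, z=3
After iteration 2: b=3, z=3
After iteration 3: b=3, z=3
After iteration 4: b=3, z=3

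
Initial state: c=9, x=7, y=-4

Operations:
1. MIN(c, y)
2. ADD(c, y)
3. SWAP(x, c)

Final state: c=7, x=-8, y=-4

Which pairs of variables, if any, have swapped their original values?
None

Comparing initial and final values:
c: 9 → 7
y: -4 → -4
x: 7 → -8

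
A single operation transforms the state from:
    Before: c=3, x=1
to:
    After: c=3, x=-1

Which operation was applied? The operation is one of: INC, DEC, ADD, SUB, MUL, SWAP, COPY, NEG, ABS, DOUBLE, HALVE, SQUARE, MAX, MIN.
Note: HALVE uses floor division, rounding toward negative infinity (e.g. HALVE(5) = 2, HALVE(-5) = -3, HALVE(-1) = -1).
NEG(x)

Analyzing the change:
Before: c=3, x=1
After: c=3, x=-1
Variable x changed from 1 to -1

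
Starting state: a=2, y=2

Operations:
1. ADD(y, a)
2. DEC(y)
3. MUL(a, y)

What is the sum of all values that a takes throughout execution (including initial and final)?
12

Values of a at each step:
Initial: a = 2
After step 1: a = 2
After step 2: a = 2
After step 3: a = 6
Sum = 2 + 2 + 2 + 6 = 12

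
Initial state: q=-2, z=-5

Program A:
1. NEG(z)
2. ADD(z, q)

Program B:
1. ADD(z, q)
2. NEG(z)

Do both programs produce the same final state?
No

Program A final state: q=-2, z=3
Program B final state: q=-2, z=7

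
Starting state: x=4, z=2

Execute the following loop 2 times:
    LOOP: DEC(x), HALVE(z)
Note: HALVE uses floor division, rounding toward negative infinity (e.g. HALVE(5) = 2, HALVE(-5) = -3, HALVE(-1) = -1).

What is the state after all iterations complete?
x=2, z=0

Iteration trace:
Start: x=4, z=2
After iteration 1: x=3, z=1
After iteration 2: x=2, z=0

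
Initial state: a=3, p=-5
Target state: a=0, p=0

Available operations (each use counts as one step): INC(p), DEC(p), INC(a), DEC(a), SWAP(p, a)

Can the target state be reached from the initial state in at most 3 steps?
No

The target state cannot be reached within 3 steps.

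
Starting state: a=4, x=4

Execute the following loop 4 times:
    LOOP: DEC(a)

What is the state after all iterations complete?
a=0, x=4

Iteration trace:
Start: a=4, x=4
After iteration 1: a=3, x=4
After iteration 2: a=2, x=4
After iteration 3: a=1, x=4
After iteration 4: a=0, x=4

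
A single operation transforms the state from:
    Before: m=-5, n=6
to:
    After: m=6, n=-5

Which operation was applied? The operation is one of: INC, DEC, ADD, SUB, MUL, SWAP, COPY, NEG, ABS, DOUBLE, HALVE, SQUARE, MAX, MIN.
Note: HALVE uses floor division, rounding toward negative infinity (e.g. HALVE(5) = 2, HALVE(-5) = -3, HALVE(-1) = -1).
SWAP(n, m)

Analyzing the change:
Before: m=-5, n=6
After: m=6, n=-5
Variable n changed from 6 to -5
Variable m changed from -5 to 6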